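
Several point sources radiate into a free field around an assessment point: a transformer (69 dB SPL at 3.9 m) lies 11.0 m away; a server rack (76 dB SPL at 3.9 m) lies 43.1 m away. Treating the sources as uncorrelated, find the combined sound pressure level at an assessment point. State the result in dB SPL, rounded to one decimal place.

Apply inverse-square spreading to bring every level to the receiver, then sum 10^(L/10).
transformer: 69 − 20·log₁₀(11.0/3.9) = 69 − 9.01 = 59.99 dB SPL.
server rack: 76 − 20·log₁₀(43.1/3.9) = 76 − 20.87 = 55.13 dB SPL.
Σ 10^(L/10) = 1.324e+06 → L_total = 10·log₁₀(1.324e+06) = 61.22 dB SPL.

61.2 dB SPL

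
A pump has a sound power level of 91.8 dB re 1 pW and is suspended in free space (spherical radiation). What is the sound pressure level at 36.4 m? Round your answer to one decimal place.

L_p = L_w − 10·log₁₀(4π·r²) with r = 36.4 m.
4π·r² = 1.665e+04 m², 10·log₁₀ of that is 42.214 dB.
L_p = 91.8 − 42.214 = 49.59 dB.

49.6 dB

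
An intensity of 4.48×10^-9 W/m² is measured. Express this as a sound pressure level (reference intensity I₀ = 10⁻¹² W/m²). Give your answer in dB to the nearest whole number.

Dividing by I₀ shifts the exponent by 12: I/I₀ = 4.48×10^3.
L = 10·(0.6513 + 3) = 36.51 dB.

37 dB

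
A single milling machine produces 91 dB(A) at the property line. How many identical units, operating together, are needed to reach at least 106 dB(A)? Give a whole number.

32

Need L₁ + 10·log₁₀ N ≥ 106, i.e. log₁₀ N ≥ 1.50.
N ≥ 10^(15.0/10) = 31.623, so N = 32.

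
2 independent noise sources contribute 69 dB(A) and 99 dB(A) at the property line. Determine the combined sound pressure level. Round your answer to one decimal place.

Incoherent sources combine by intensity addition: L_total = 10·log₁₀(Σ 10^(L_i/10)).
Σ 10^(L/10) = 10^(69/10) + 10^(99/10) = 7.951e+09.
L_total = 10·log₁₀(7.951e+09) = 99.00 dB(A).

99.0 dB(A)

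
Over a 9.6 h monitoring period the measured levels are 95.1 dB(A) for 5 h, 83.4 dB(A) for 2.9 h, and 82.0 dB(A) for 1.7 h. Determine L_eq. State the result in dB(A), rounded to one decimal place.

92.5 dB(A)

Weight each interval's intensity by its duration and average over T = 9.6 h:
Σ tᵢ·10^(Lᵢ/10) = 5·10^(95.1/10) + 2.9·10^(83.4/10) + 1.7·10^(82.0/10) = 1.708e+10.
L_eq = 10·log₁₀(1.708e+10/9.6) = 92.50 dB(A).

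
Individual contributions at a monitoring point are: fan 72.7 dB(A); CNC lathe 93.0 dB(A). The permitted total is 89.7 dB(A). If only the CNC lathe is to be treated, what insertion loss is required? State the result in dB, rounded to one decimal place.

Everything except the CNC lathe sums to 10^(72.7/10) = 1.862e+07 in linear terms, 72.70 dB(A).
To meet 89.7 dB(A) overall, the treated CNC lathe may contribute at most 10^(89.7/10) − 1.862e+07 = 9.146e+08, i.e. 89.61 dB(A).
Required insertion loss = 93.0 − 89.61 = 3.39 dB.

3.4 dB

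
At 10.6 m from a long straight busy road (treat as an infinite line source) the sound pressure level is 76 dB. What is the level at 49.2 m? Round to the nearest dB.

69 dB

Line-source attenuation: ΔL = 10·log₁₀(r₂/r₁) = 10·log₁₀(49.2/10.6) = 6.667 dB.
L₂ = 76 − 10·log₁₀(49.2/10.6) = 76 − 6.667 = 69.33 dB.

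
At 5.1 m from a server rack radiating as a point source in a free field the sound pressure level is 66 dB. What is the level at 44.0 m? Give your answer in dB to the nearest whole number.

47 dB

Spherical spreading from a point source gives a 20·log₁₀(r₂/r₁) drop.
L₂ = 66 − 20·log₁₀(44.0/5.1) = 66 − 18.718 = 47.28 dB.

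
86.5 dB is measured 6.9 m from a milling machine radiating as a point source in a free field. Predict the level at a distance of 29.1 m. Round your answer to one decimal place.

For a point source, L₂ = L₁ − 20·log₁₀(r₂/r₁).
L₂ = 86.5 − 20·log₁₀(29.1/6.9) = 86.5 − 12.501 = 74.00 dB.

74.0 dB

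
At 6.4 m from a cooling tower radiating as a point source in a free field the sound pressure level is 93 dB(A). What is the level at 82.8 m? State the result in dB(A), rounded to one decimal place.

70.8 dB(A)

For a point source, L₂ = L₁ − 20·log₁₀(r₂/r₁).
L₂ = 93 − 20·log₁₀(82.8/6.4) = 93 − 22.237 = 70.76 dB(A).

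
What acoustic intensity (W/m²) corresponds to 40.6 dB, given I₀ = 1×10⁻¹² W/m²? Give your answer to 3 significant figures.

1.15e-08 W/m²

I = I₀·10^(L/10) = 10⁻¹² × 10^(40.6/10) = 10^(-7.940).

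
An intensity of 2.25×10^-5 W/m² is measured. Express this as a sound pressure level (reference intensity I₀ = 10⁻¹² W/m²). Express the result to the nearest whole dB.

Dividing by I₀ shifts the exponent by 12: I/I₀ = 2.25×10^7.
L = 10·(0.3522 + 7) = 73.52 dB.

74 dB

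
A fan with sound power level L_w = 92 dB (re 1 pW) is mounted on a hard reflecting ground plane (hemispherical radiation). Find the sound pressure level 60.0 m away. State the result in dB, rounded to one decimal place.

Free-field hemispherical radiation: L_p = L_w − 10·log₁₀(2π·r²), r = 60.0 m.
2π·r² = 2.262e+04 m², 10·log₁₀ of that is 43.545 dB.
L_p = 92 − 43.545 = 48.46 dB.

48.5 dB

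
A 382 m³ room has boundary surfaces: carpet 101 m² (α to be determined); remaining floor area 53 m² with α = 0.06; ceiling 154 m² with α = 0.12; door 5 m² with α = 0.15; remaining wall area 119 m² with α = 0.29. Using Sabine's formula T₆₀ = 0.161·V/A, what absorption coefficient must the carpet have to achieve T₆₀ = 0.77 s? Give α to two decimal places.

0.23

A = 0.161·V/T₆₀ = 0.161·382/0.77 = 79.87 m² sabins.
Absorption from the other surfaces = 53·0.06 + 154·0.12 + 5·0.15 + 119·0.29 = 56.92 m², so the carpet must supply 22.95 m² over 101 m².
α = 22.95/101 = 0.227.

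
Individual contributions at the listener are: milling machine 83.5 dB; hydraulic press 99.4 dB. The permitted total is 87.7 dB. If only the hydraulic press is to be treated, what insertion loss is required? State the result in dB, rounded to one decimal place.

Everything except the hydraulic press sums to 10^(83.5/10) = 2.239e+08 in linear terms, 83.50 dB.
To meet 87.7 dB overall, the treated hydraulic press may contribute at most 10^(87.7/10) − 2.239e+08 = 3.650e+08, i.e. 85.62 dB.
Required insertion loss = 99.4 − 85.62 = 13.78 dB.

13.8 dB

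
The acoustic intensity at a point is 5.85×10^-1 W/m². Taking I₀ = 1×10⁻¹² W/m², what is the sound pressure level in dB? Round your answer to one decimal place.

117.7 dB

Dividing by I₀ shifts the exponent by 12: I/I₀ = 5.85×10^11.
L = 10·(0.7672 + 11) = 117.67 dB.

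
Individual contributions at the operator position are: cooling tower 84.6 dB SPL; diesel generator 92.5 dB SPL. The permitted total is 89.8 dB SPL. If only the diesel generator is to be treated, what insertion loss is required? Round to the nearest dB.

The untreated sources together contribute 10^(84.6/10) = 2.884e+08, i.e. 84.60 dB SPL.
To meet 89.8 dB SPL overall, the treated diesel generator may contribute at most 10^(89.8/10) − 2.884e+08 = 6.666e+08, i.e. 88.24 dB SPL.
So the diesel generator must be reduced from 92.5 to 88.24 dB SPL: IL = 4.26 dB.

4 dB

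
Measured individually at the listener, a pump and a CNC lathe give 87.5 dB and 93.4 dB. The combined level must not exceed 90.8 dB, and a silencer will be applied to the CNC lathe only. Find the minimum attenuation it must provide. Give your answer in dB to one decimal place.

5.3 dB

The untreated sources together contribute 10^(87.5/10) = 5.623e+08, i.e. 87.50 dB.
The limit corresponds to 10^(90.8/10) = 1.202e+09; subtracting the fixed part leaves 6.399e+08 for the CNC lathe, i.e. 88.06 dB.
Required insertion loss = 93.4 − 88.06 = 5.34 dB.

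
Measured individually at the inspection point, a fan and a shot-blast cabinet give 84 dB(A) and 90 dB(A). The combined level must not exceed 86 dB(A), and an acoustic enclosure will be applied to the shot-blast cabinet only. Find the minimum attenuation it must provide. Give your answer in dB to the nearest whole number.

Fixed contribution from the other source: Σ 10^(L/10) = 10^(84/10) = 2.512e+08 (84.00 dB(A)).
To meet 86 dB(A) overall, the treated shot-blast cabinet may contribute at most 10^(86/10) − 2.512e+08 = 1.469e+08, i.e. 81.67 dB(A).
So the shot-blast cabinet must be reduced from 90 to 81.67 dB(A): IL = 8.33 dB.

8 dB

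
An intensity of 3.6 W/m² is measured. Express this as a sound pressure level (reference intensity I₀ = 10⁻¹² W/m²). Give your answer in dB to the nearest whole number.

126 dB

L = 10·log₁₀(I/I₀) = 10·log₁₀(3.6/10⁻¹²) = 10·log₁₀(3.6×10^12).
L = 10·(0.5563 + 12) = 125.56 dB.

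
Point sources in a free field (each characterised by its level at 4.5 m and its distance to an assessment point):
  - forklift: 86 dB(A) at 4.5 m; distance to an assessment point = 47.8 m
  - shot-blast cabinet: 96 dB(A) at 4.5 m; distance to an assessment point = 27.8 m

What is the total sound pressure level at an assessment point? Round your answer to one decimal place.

Apply inverse-square spreading to bring every level to the receiver, then sum 10^(L/10).
forklift: 86 − 20·log₁₀(47.8/4.5) = 86 − 20.52 = 65.48 dB(A).
shot-blast cabinet: 96 − 20·log₁₀(27.8/4.5) = 96 − 15.82 = 80.18 dB(A).
Σ 10^(L/10) = 1.078e+08 → L_total = 10·log₁₀(1.078e+08) = 80.33 dB(A).

80.3 dB(A)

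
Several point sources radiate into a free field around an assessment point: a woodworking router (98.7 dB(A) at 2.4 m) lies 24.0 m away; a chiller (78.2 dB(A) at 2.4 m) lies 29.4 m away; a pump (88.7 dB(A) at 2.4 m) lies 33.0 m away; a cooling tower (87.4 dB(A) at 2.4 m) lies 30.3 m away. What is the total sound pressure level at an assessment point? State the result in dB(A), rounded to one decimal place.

79.1 dB(A)

Propagate each source to the receiver with L = L_ref − 20·log₁₀(r/r_ref), then add intensities.
woodworking router: 98.7 − 20·log₁₀(24.0/2.4) = 98.7 − 20.00 = 78.70 dB(A).
chiller: 78.2 − 20·log₁₀(29.4/2.4) = 78.2 − 21.76 = 56.44 dB(A).
pump: 88.7 − 20·log₁₀(33.0/2.4) = 88.7 − 22.77 = 65.93 dB(A).
cooling tower: 87.4 − 20·log₁₀(30.3/2.4) = 87.4 − 22.02 = 65.38 dB(A).
Σ 10^(L/10) = 8.194e+07 → L_total = 10·log₁₀(8.194e+07) = 79.13 dB(A).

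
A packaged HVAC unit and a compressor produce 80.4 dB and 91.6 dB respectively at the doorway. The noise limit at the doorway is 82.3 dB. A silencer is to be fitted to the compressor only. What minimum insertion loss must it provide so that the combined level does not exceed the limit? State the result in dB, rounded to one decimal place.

Fixed contribution from the other source: Σ 10^(L/10) = 10^(80.4/10) = 1.096e+08 (80.40 dB).
The limit corresponds to 10^(82.3/10) = 1.698e+08; subtracting the fixed part leaves 6.018e+07 for the compressor, i.e. 77.79 dB.
So the compressor must be reduced from 91.6 to 77.79 dB: IL = 13.81 dB.

13.8 dB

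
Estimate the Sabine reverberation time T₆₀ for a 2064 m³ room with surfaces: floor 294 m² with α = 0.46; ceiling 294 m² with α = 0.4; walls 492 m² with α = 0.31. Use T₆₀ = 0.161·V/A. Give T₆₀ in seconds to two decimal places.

Total absorption A = 294·0.46 + 294·0.4 + 492·0.31 = 405.36 m² sabins.
T₆₀ = 0.161·V/A = 0.161·2064/405.36 = 0.820 s.

0.82 s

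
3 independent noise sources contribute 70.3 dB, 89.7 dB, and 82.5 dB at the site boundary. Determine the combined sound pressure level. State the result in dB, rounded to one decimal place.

90.5 dB

For uncorrelated sources the intensities add, so convert each level to linear form, sum, and take 10·log₁₀ of the total.
Σ 10^(L/10) = 10^(70.3/10) + 10^(89.7/10) + 10^(82.5/10) = 1.122e+09.
L_total = 10·log₁₀(1.122e+09) = 90.50 dB.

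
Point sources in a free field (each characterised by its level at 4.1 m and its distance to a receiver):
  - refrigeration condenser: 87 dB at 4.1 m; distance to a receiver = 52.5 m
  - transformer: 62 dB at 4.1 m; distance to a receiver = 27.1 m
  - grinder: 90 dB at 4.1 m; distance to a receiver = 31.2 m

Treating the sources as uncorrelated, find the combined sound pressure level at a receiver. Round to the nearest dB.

73 dB

First find each source's level at the receiver (point-source: −20·log₁₀(r/r_ref)), then combine on an intensity basis.
refrigeration condenser: 87 − 20·log₁₀(52.5/4.1) = 87 − 22.15 = 64.85 dB.
transformer: 62 − 20·log₁₀(27.1/4.1) = 62 − 16.40 = 45.60 dB.
grinder: 90 − 20·log₁₀(31.2/4.1) = 90 − 17.63 = 72.37 dB.
Σ 10^(L/10) = 2.036e+07 → L_total = 10·log₁₀(2.036e+07) = 73.09 dB.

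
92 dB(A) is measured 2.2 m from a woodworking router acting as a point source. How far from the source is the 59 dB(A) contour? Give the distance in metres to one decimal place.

98.3 m

The 33.0 dB drop corresponds to a distance ratio of 10^(33.0/20) for a point source.
r₂ = 2.2·10^((92−59)/20) = 2.2·10^(33.0/20) = 98.27 m.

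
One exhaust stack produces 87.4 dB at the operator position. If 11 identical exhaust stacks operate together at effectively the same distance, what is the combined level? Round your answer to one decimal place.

With 11 equal, uncorrelated contributions the intensity is 11× that of one unit, giving a rise of 10·log₁₀ 11.
L_total = 87.4 + 10·log₁₀(11) = 87.4 + 10.414 = 97.81 dB.

97.8 dB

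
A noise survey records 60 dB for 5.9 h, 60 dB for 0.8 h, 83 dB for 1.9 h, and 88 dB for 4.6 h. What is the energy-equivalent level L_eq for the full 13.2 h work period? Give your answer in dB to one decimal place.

Weight each interval's intensity by its duration and average over T = 13.2 h:
Σ tᵢ·10^(Lᵢ/10) = 5.9·10^(60/10) + 0.8·10^(60/10) + 1.9·10^(83/10) + 4.6·10^(88/10) = 3.288e+09.
L_eq = 10·log₁₀(3.288e+09/13.2) = 83.96 dB.

84.0 dB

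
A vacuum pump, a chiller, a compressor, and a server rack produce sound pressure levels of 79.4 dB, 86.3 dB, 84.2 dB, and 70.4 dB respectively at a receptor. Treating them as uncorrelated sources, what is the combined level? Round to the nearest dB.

Incoherent sources combine by intensity addition: L_total = 10·log₁₀(Σ 10^(L_i/10)).
Σ 10^(L/10) = 10^(79.4/10) + 10^(86.3/10) + 10^(84.2/10) + 10^(70.4/10) = 7.877e+08.
L_total = 10·log₁₀(7.877e+08) = 88.96 dB.

89 dB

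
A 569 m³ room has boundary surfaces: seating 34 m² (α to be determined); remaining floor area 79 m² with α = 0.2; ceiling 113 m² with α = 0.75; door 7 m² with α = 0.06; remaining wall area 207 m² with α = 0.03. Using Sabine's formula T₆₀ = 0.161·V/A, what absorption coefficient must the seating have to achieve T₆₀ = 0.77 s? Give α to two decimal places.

Required total absorption A = 0.161·569/0.77 = 118.97 m².
Absorption from the other surfaces = 79·0.2 + 113·0.75 + 7·0.06 + 207·0.03 = 107.18 m², so the seating must supply 11.79 m² over 34 m².
α = 11.79/34 = 0.347.

0.35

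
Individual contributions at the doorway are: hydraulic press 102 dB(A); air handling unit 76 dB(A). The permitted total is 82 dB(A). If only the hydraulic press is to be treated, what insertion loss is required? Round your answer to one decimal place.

Everything except the hydraulic press sums to 10^(76/10) = 3.981e+07 in linear terms, 76.00 dB(A).
To meet 82 dB(A) overall, the treated hydraulic press may contribute at most 10^(82/10) − 3.981e+07 = 1.187e+08, i.e. 80.74 dB(A).
Required insertion loss = 102 − 80.74 = 21.26 dB.

21.3 dB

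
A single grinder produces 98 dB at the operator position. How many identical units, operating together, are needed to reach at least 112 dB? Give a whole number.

N identical sources give L₁ + 10·log₁₀ N, so require 10·log₁₀ N ≥ 112 − 98 = 14.0 dB.
N ≥ 10^(14.0/10) = 25.119, so N = 26.

26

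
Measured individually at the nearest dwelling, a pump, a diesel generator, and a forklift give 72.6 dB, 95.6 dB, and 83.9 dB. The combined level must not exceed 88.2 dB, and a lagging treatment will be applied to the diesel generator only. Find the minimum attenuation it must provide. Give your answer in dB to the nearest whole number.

10 dB

Fixed contribution from the other sources: Σ 10^(L/10) = 10^(72.6/10) + 10^(83.9/10) = 2.637e+08 (84.21 dB).
To meet 88.2 dB overall, the treated diesel generator may contribute at most 10^(88.2/10) − 2.637e+08 = 3.970e+08, i.e. 85.99 dB.
So the diesel generator must be reduced from 95.6 to 85.99 dB: IL = 9.61 dB.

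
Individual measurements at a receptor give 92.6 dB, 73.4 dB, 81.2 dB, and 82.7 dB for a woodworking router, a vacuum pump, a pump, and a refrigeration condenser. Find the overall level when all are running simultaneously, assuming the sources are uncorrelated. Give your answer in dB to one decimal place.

Incoherent sources combine by intensity addition: L_total = 10·log₁₀(Σ 10^(L_i/10)).
Σ 10^(L/10) = 10^(92.6/10) + 10^(73.4/10) + 10^(81.2/10) + 10^(82.7/10) = 2.160e+09.
L_total = 10·log₁₀(2.160e+09) = 93.34 dB.

93.3 dB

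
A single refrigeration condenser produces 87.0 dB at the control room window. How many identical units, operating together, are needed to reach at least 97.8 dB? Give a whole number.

13

N identical sources give L₁ + 10·log₁₀ N, so require 10·log₁₀ N ≥ 97.8 − 87.0 = 10.8 dB.
N ≥ 10^(10.8/10) = 12.023, so N = 13.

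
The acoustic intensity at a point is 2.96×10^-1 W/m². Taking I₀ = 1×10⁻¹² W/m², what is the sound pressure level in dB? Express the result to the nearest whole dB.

115 dB

I/I₀ = 2.96×10^-1/10⁻¹² = 2.96×10^11, and L = 10·log₁₀(I/I₀).
L = 10·(0.4713 + 11) = 114.71 dB.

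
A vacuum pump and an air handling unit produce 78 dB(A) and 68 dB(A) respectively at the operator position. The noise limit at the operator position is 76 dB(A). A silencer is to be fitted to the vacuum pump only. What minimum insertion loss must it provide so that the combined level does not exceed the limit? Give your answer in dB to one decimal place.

2.7 dB

Fixed contribution from the other source: Σ 10^(L/10) = 10^(68/10) = 6.310e+06 (68.00 dB(A)).
The limit corresponds to 10^(76/10) = 3.981e+07; subtracting the fixed part leaves 3.350e+07 for the vacuum pump, i.e. 75.25 dB(A).
Required insertion loss = 78 − 75.25 = 2.75 dB.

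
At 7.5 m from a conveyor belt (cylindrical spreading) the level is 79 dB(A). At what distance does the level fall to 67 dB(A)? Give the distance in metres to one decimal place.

The 12.0 dB drop corresponds to a distance ratio of 10^(12.0/10) for a line source.
r₂ = 7.5·10^((79−67)/10) = 7.5·10^(12.0/10) = 118.87 m.

118.9 m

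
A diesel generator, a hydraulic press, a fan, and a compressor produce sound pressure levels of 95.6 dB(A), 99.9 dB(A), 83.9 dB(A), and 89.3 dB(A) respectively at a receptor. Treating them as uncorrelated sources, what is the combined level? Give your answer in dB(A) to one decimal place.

101.6 dB(A)

Incoherent sources combine by intensity addition: L_total = 10·log₁₀(Σ 10^(L_i/10)).
Σ 10^(L/10) = 10^(95.6/10) + 10^(99.9/10) + 10^(83.9/10) + 10^(89.3/10) = 1.450e+10.
L_total = 10·log₁₀(1.450e+10) = 101.61 dB(A).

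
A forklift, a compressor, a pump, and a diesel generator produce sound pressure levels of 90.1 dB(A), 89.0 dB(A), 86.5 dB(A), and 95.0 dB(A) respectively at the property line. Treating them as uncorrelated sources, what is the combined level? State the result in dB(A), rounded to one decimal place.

Incoherent sources combine by intensity addition: L_total = 10·log₁₀(Σ 10^(L_i/10)).
Σ 10^(L/10) = 10^(90.1/10) + 10^(89.0/10) + 10^(86.5/10) + 10^(95.0/10) = 5.427e+09.
L_total = 10·log₁₀(5.427e+09) = 97.35 dB(A).

97.3 dB(A)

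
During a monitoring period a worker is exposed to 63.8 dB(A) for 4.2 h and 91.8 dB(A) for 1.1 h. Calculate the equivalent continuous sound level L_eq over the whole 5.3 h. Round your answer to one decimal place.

85.0 dB(A)

The energy average is taken in the linear domain: L_eq = 10·log₁₀[(Σ tᵢ·10^(Lᵢ/10))/T], T = 5.3 h.
Σ tᵢ·10^(Lᵢ/10) = 4.2·10^(63.8/10) + 1.1·10^(91.8/10) = 1.675e+09.
L_eq = 10·log₁₀(1.675e+09/5.3) = 85.00 dB(A).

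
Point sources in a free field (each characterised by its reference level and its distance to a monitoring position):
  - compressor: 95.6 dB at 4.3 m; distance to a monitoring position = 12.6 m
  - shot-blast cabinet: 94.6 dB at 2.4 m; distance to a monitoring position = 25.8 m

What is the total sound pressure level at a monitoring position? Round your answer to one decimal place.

86.5 dB

Propagate each source to the receiver with L = L_ref − 20·log₁₀(r/r_ref), then add intensities.
compressor: 95.6 − 20·log₁₀(12.6/4.3) = 95.6 − 9.34 = 86.26 dB.
shot-blast cabinet: 94.6 − 20·log₁₀(25.8/2.4) = 94.6 − 20.63 = 73.97 dB.
Σ 10^(L/10) = 4.478e+08 → L_total = 10·log₁₀(4.478e+08) = 86.51 dB.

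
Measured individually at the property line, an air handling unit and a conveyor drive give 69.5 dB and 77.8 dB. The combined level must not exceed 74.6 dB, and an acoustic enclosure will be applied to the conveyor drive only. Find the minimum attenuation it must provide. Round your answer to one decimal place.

4.8 dB

The untreated sources together contribute 10^(69.5/10) = 8.913e+06, i.e. 69.50 dB.
The limit corresponds to 10^(74.6/10) = 2.884e+07; subtracting the fixed part leaves 1.993e+07 for the conveyor drive, i.e. 72.99 dB.
Required insertion loss = 77.8 − 72.99 = 4.81 dB.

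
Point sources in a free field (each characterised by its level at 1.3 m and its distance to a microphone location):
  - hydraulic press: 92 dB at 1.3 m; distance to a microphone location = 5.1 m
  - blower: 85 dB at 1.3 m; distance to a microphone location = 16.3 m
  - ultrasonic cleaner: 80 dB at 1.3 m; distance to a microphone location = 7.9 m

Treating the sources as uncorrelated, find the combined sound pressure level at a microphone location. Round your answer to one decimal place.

80.3 dB

Apply inverse-square spreading to bring every level to the receiver, then sum 10^(L/10).
hydraulic press: 92 − 20·log₁₀(5.1/1.3) = 92 − 11.87 = 80.13 dB.
blower: 85 − 20·log₁₀(16.3/1.3) = 85 − 21.96 = 63.04 dB.
ultrasonic cleaner: 80 − 20·log₁₀(7.9/1.3) = 80 − 15.67 = 64.33 dB.
Σ 10^(L/10) = 1.077e+08 → L_total = 10·log₁₀(1.077e+08) = 80.32 dB.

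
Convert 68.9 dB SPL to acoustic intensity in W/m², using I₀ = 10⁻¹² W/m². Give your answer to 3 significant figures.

L = 10·log₁₀(I/I₀) ⇒ I = I₀·10^(L/10) = 10⁻¹² × 10^6.89.

7.76e-06 W/m²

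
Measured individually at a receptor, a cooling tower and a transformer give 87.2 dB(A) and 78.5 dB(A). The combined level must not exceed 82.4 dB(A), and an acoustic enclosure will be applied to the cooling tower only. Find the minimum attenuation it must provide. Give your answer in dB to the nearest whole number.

The untreated sources together contribute 10^(78.5/10) = 7.079e+07, i.e. 78.50 dB(A).
To meet 82.4 dB(A) overall, the treated cooling tower may contribute at most 10^(82.4/10) − 7.079e+07 = 1.030e+08, i.e. 80.13 dB(A).
So the cooling tower must be reduced from 87.2 to 80.13 dB(A): IL = 7.07 dB.

7 dB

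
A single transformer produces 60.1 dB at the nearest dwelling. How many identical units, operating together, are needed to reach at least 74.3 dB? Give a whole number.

27

N identical sources give L₁ + 10·log₁₀ N, so require 10·log₁₀ N ≥ 74.3 − 60.1 = 14.2 dB.
N ≥ 10^(14.2/10) = 26.303, so N = 27.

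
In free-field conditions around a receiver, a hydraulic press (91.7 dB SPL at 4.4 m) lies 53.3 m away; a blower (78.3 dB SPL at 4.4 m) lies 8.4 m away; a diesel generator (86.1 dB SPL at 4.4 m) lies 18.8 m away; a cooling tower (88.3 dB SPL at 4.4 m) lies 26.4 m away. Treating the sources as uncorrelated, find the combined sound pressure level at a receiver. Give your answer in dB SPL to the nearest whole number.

78 dB SPL

Propagate each source to the receiver with L = L_ref − 20·log₁₀(r/r_ref), then add intensities.
hydraulic press: 91.7 − 20·log₁₀(53.3/4.4) = 91.7 − 21.67 = 70.03 dB SPL.
blower: 78.3 − 20·log₁₀(8.4/4.4) = 78.3 − 5.62 = 72.68 dB SPL.
diesel generator: 86.1 − 20·log₁₀(18.8/4.4) = 86.1 − 12.61 = 73.49 dB SPL.
cooling tower: 88.3 − 20·log₁₀(26.4/4.4) = 88.3 − 15.56 = 72.74 dB SPL.
Σ 10^(L/10) = 6.972e+07 → L_total = 10·log₁₀(6.972e+07) = 78.43 dB SPL.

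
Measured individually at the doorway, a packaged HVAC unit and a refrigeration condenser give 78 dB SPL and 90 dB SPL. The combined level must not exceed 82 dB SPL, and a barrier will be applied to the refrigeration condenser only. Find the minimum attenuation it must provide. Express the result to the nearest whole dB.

Fixed contribution from the other source: Σ 10^(L/10) = 10^(78/10) = 6.310e+07 (78.00 dB SPL).
To meet 82 dB SPL overall, the treated refrigeration condenser may contribute at most 10^(82/10) − 6.310e+07 = 9.539e+07, i.e. 79.80 dB SPL.
Required insertion loss = 90 − 79.80 = 10.20 dB.

10 dB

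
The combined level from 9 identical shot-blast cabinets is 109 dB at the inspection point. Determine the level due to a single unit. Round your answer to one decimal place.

99.5 dB

For N identical incoherent sources L_total = L₁ + 10·log₁₀ N, so L₁ = 109 − 10·log₁₀(9) = 109 − 9.542.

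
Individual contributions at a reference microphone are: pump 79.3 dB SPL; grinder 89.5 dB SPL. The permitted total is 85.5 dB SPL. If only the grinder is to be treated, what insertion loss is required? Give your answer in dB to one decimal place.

5.2 dB

Fixed contribution from the other source: Σ 10^(L/10) = 10^(79.3/10) = 8.511e+07 (79.30 dB SPL).
To meet 85.5 dB SPL overall, the treated grinder may contribute at most 10^(85.5/10) − 8.511e+07 = 2.697e+08, i.e. 84.31 dB SPL.
Required insertion loss = 89.5 − 84.31 = 5.19 dB.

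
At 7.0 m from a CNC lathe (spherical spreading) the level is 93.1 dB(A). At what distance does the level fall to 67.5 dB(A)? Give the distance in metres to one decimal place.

133.4 m

For a point source L₁ − L₂ = 20·log₁₀(r₂/r₁), so r₂ = r₁·10^((L₁−L₂)/20).
r₂ = 7.0·10^((93.1−67.5)/20) = 7.0·10^(25.6/20) = 133.38 m.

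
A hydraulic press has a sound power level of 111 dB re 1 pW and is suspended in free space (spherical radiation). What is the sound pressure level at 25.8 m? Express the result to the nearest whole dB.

L_p = L_w − 10·log₁₀(4π·r²) with r = 25.8 m.
4π·r² = 8365 m², 10·log₁₀ of that is 39.224 dB.
L_p = 111 − 39.224 = 71.78 dB.

72 dB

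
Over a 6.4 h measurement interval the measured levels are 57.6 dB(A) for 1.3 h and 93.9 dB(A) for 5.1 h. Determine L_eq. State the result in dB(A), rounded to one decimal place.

92.9 dB(A)

Weight each interval's intensity by its duration and average over T = 6.4 h:
Σ tᵢ·10^(Lᵢ/10) = 1.3·10^(57.6/10) + 5.1·10^(93.9/10) = 1.252e+10.
L_eq = 10·log₁₀(1.252e+10/6.4) = 92.91 dB(A).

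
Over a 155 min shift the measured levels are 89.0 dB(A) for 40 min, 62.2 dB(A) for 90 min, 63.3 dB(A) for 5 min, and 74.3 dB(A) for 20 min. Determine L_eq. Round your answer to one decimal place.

The energy average is taken in the linear domain: L_eq = 10·log₁₀[(Σ tᵢ·10^(Lᵢ/10))/T], T = 155 min.
Σ tᵢ·10^(Lᵢ/10) = 40·10^(89.0/10) + 90·10^(62.2/10) + 5·10^(63.3/10) + 20·10^(74.3/10) = 3.247e+10.
L_eq = 10·log₁₀(3.247e+10/155) = 83.21 dB(A).

83.2 dB(A)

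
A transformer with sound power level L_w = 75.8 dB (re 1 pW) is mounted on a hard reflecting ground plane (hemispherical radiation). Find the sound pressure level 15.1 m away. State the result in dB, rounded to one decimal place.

44.2 dB

Free-field hemispherical radiation: L_p = L_w − 10·log₁₀(2π·r²), r = 15.1 m.
2π·r² = 1433 m², 10·log₁₀ of that is 31.561 dB.
L_p = 75.8 − 31.561 = 44.24 dB.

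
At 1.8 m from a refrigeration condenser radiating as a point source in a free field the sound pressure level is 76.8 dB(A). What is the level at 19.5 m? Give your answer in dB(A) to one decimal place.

56.1 dB(A)

Spherical spreading from a point source gives a 20·log₁₀(r₂/r₁) drop.
L₂ = 76.8 − 20·log₁₀(19.5/1.8) = 76.8 − 20.695 = 56.10 dB(A).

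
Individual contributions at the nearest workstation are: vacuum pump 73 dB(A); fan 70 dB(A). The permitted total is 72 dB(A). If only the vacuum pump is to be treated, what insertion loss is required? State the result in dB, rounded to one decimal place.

5.3 dB

Everything except the vacuum pump sums to 10^(70/10) = 1.000e+07 in linear terms, 70.00 dB(A).
The limit corresponds to 10^(72/10) = 1.585e+07; subtracting the fixed part leaves 5.849e+06 for the vacuum pump, i.e. 67.67 dB(A).
So the vacuum pump must be reduced from 73 to 67.67 dB(A): IL = 5.33 dB.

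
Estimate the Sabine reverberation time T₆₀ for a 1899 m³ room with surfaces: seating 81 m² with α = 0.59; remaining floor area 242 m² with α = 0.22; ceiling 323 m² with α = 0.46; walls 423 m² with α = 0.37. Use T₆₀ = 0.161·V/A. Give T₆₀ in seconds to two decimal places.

A = Σ Sᵢαᵢ = 81·0.59 + 242·0.22 + 323·0.46 + 423·0.37 = 406.12 m².
T₆₀ = 0.161·V/A = 0.161·1899/406.12 = 0.753 s.

0.75 s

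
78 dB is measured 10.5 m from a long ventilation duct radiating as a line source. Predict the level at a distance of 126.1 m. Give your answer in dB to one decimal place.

67.2 dB

For a line source, L₂ = L₁ − 10·log₁₀(r₂/r₁).
L₂ = 78 − 10·log₁₀(126.1/10.5) = 78 − 10.795 = 67.20 dB.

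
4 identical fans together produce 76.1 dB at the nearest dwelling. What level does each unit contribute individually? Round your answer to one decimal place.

For N identical incoherent sources L_total = L₁ + 10·log₁₀ N, so L₁ = 76.1 − 10·log₁₀(4) = 76.1 − 6.021.

70.1 dB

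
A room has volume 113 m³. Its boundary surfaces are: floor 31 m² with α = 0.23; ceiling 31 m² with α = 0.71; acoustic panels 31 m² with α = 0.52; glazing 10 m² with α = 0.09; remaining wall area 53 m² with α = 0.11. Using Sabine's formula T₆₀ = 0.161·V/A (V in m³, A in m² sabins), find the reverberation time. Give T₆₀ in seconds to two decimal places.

Summing Sᵢαᵢ: 31·0.23 + 31·0.71 + 31·0.52 + 10·0.09 + 53·0.11 = 51.99 m².
T₆₀ = 0.161 × 113 / 51.99 = 0.350 s.

0.35 s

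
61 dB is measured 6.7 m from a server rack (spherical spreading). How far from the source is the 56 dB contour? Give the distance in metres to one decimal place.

11.9 m

For a point source L₁ − L₂ = 20·log₁₀(r₂/r₁), so r₂ = r₁·10^((L₁−L₂)/20).
r₂ = 6.7·10^((61−56)/20) = 6.7·10^(5.0/20) = 11.91 m.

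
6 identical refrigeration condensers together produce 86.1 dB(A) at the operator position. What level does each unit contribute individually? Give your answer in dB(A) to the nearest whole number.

Dividing the total intensity by 6 lowers the level by 10·log₁₀ 6 = 7.782 dB: L₁ = 86.1 − 7.782.

78 dB(A)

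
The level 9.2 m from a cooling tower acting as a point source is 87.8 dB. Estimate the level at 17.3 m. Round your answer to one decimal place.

82.3 dB

Point-source attenuation: ΔL = 20·log₁₀(r₂/r₁) = 20·log₁₀(17.3/9.2) = 5.485 dB.
L₂ = 87.8 − 20·log₁₀(17.3/9.2) = 87.8 − 5.485 = 82.31 dB.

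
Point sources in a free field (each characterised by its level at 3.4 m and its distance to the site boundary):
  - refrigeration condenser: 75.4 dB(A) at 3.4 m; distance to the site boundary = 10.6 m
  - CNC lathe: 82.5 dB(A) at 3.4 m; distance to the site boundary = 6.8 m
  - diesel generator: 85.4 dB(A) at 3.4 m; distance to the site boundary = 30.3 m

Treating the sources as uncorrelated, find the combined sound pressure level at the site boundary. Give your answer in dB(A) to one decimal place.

Apply inverse-square spreading to bring every level to the receiver, then sum 10^(L/10).
refrigeration condenser: 75.4 − 20·log₁₀(10.6/3.4) = 75.4 − 9.88 = 65.52 dB(A).
CNC lathe: 82.5 − 20·log₁₀(6.8/3.4) = 82.5 − 6.02 = 76.48 dB(A).
diesel generator: 85.4 − 20·log₁₀(30.3/3.4) = 85.4 − 19.00 = 66.40 dB(A).
Σ 10^(L/10) = 5.239e+07 → L_total = 10·log₁₀(5.239e+07) = 77.19 dB(A).

77.2 dB(A)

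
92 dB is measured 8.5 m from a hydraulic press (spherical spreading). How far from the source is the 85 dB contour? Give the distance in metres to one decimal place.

For a point source L₁ − L₂ = 20·log₁₀(r₂/r₁), so r₂ = r₁·10^((L₁−L₂)/20).
r₂ = 8.5·10^((92−85)/20) = 8.5·10^(7.0/20) = 19.03 m.

19.0 m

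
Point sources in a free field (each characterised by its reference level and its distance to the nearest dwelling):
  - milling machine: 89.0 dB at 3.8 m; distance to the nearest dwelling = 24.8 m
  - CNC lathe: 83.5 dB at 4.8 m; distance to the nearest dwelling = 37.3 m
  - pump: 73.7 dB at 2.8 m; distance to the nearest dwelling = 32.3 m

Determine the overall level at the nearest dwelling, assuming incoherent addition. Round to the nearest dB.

First find each source's level at the receiver (point-source: −20·log₁₀(r/r_ref)), then combine on an intensity basis.
milling machine: 89.0 − 20·log₁₀(24.8/3.8) = 89.0 − 16.29 = 72.71 dB.
CNC lathe: 83.5 − 20·log₁₀(37.3/4.8) = 83.5 − 17.81 = 65.69 dB.
pump: 73.7 − 20·log₁₀(32.3/2.8) = 73.7 − 21.24 = 52.46 dB.
Σ 10^(L/10) = 2.253e+07 → L_total = 10·log₁₀(2.253e+07) = 73.53 dB.

74 dB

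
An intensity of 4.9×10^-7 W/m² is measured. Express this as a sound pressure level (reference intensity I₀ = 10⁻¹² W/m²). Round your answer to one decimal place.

I/I₀ = 4.9×10^-7/10⁻¹² = 4.9×10^5, and L = 10·log₁₀(I/I₀).
L = 10·(0.6902 + 5) = 56.90 dB.

56.9 dB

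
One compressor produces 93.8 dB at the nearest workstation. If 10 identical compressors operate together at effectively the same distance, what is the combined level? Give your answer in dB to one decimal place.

L_total = L₁ + 10·log₁₀ N for N identical incoherent sources.
L_total = 93.8 + 10·log₁₀(10) = 93.8 + 10.000 = 103.80 dB.

103.8 dB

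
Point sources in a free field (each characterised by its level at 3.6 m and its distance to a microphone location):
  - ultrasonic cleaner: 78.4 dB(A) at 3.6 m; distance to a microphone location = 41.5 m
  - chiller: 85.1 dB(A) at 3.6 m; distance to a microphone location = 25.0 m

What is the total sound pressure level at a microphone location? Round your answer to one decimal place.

68.6 dB(A)

Apply inverse-square spreading to bring every level to the receiver, then sum 10^(L/10).
ultrasonic cleaner: 78.4 − 20·log₁₀(41.5/3.6) = 78.4 − 21.23 = 57.17 dB(A).
chiller: 85.1 − 20·log₁₀(25.0/3.6) = 85.1 − 16.83 = 68.27 dB(A).
Σ 10^(L/10) = 7.231e+06 → L_total = 10·log₁₀(7.231e+06) = 68.59 dB(A).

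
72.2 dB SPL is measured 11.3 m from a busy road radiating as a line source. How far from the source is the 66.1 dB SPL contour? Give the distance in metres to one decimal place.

46.0 m

For a line source L₁ − L₂ = 10·log₁₀(r₂/r₁), so r₂ = r₁·10^((L₁−L₂)/10).
r₂ = 11.3·10^((72.2−66.1)/10) = 11.3·10^(6.1/10) = 46.03 m.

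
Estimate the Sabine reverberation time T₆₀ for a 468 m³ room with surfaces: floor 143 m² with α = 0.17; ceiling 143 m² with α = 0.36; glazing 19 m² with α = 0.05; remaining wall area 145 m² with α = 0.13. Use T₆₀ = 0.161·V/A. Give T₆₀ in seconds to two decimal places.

Total absorption A = 143·0.17 + 143·0.36 + 19·0.05 + 145·0.13 = 95.59 m² sabins.
T₆₀ = 0.161·V/A = 0.161·468/95.59 = 0.788 s.

0.79 s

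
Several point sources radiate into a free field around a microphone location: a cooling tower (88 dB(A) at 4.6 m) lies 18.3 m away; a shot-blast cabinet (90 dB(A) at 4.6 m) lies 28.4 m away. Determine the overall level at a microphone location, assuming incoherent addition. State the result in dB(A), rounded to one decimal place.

Propagate each source to the receiver with L = L_ref − 20·log₁₀(r/r_ref), then add intensities.
cooling tower: 88 − 20·log₁₀(18.3/4.6) = 88 − 11.99 = 76.01 dB(A).
shot-blast cabinet: 90 − 20·log₁₀(28.4/4.6) = 90 − 15.81 = 74.19 dB(A).
Σ 10^(L/10) = 6.610e+07 → L_total = 10·log₁₀(6.610e+07) = 78.20 dB(A).

78.2 dB(A)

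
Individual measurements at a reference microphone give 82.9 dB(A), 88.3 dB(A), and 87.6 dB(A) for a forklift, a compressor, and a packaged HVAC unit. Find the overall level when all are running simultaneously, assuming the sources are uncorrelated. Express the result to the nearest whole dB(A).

For uncorrelated sources the intensities add, so convert each level to linear form, sum, and take 10·log₁₀ of the total.
Σ 10^(L/10) = 10^(82.9/10) + 10^(88.3/10) + 10^(87.6/10) = 1.447e+09.
L_total = 10·log₁₀(1.447e+09) = 91.60 dB(A).

92 dB(A)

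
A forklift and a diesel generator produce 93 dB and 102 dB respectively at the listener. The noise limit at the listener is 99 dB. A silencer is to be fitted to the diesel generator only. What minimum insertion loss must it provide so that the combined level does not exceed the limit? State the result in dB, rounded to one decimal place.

Everything except the diesel generator sums to 10^(93/10) = 1.995e+09 in linear terms, 93.00 dB.
To meet 99 dB overall, the treated diesel generator may contribute at most 10^(99/10) − 1.995e+09 = 5.948e+09, i.e. 97.74 dB.
Required insertion loss = 102 − 97.74 = 4.26 dB.

4.3 dB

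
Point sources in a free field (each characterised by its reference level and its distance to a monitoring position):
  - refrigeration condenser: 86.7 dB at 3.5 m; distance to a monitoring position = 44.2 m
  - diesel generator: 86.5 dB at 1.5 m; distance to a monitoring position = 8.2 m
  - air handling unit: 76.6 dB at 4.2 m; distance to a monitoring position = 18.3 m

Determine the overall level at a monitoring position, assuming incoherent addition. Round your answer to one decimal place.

73.1 dB

Propagate each source to the receiver with L = L_ref − 20·log₁₀(r/r_ref), then add intensities.
refrigeration condenser: 86.7 − 20·log₁₀(44.2/3.5) = 86.7 − 22.03 = 64.67 dB.
diesel generator: 86.5 − 20·log₁₀(8.2/1.5) = 86.5 − 14.75 = 71.75 dB.
air handling unit: 76.6 − 20·log₁₀(18.3/4.2) = 76.6 − 12.78 = 63.82 dB.
Σ 10^(L/10) = 2.029e+07 → L_total = 10·log₁₀(2.029e+07) = 73.07 dB.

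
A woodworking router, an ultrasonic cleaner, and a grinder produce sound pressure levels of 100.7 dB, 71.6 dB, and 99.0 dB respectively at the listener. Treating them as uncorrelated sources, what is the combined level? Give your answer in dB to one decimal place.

102.9 dB

Incoherent sources combine by intensity addition: L_total = 10·log₁₀(Σ 10^(L_i/10)).
Σ 10^(L/10) = 10^(100.7/10) + 10^(71.6/10) + 10^(99.0/10) = 1.971e+10.
L_total = 10·log₁₀(1.971e+10) = 102.95 dB.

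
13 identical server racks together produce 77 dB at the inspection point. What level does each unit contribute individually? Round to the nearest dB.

66 dB

Dividing the total intensity by 13 lowers the level by 10·log₁₀ 13 = 11.139 dB: L₁ = 77 − 11.139.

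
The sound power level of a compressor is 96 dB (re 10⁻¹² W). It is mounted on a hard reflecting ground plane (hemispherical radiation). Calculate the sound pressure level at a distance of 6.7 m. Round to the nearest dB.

L_p = L_w − 10·log₁₀(2π·r²) with r = 6.7 m.
2π·r² = 282.1 m², 10·log₁₀ of that is 24.503 dB.
L_p = 96 − 24.503 = 71.50 dB.

71 dB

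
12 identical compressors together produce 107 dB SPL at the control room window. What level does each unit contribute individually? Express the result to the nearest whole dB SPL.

Dividing the total intensity by 12 lowers the level by 10·log₁₀ 12 = 10.792 dB: L₁ = 107 − 10.792.

96 dB SPL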